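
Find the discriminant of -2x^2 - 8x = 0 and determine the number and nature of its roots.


For ax^2 + bx + c = 0, discriminant D = b^2 - 4ac
Here a = -2, b = -8, c = 0
D = (-8)^2 - 4(-2)(0) = 64 - 0 = 64

D = 64 > 0 and is a perfect square (sqrt = 8)
The equation has 2 distinct real rational roots.

Discriminant = 64, 2 distinct real rational roots


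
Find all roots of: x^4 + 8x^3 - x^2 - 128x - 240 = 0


Let p(x) = x^4 + 8x^3 - x^2 - 128x - 240. By the rational root theorem (leading coefficient 1), any rational root is an integer divisor of 240: try ±1, ±2, ... in turn.
Test x = 1: value = -360 ≠ 0.
Test x = -1: value = -120 ≠ 0.
Test x = 2: value = -420 ≠ 0.
Test x = -2: value = -36 ≠ 0.
Test x = 3: value = -336 ≠ 0.
Test x = -3: value = 0 ✓, so (x + 3) is a factor.
Synthetic division by (x + 3): bring down 1; 1(-3) + 8 = 5; 5(-3) - 1 = -16; (-16)(-3) - 128 = -80; (-80)(-3) - 240 = 0 → quotient x^3 + 5x^2 - 16x - 80, remainder 0.
Continue with the quotient x^3 + 5x^2 - 16x - 80 (candidates must divide 80).
Test x = 4: value = 0 ✓, so (x - 4) is a factor.
Synthetic division by (x - 4): bring down 1; 1(4) + 5 = 9; 9(4) - 16 = 20; 20(4) - 80 = 0 → quotient x^2 + 9x + 20, remainder 0.
Solve the quadratic x^2 + 9x + 20 = 0: discriminant = 9^2 - 4(1)(20) = 81 - 80 = 1.
sqrt(1) = 1, so x = (-9 ± 1)/2: x = -4 or x = -5.
Collecting all roots found:

x = -5, x = -4, x = -3, x = 4


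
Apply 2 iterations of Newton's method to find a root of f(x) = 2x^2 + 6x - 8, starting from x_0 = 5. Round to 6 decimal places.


Newton's method: x_(n+1) = x_n - f(x_n)/f'(x_n)
f(x) = 2x^2 + 6x - 8
f'(x) = 4x + 6

Iteration 1:
  f(5.000000) = 72.000000
  f'(5.000000) = 26.000000
  x_1 = 5.000000 - (72.000000)/(26.000000) = 2.230769

Iteration 2:
  f(2.230769) = 15.337278
  f'(2.230769) = 14.923077
  x_2 = 2.230769 - (15.337278)/(14.923077) = 1.203013

x_2 = 1.203013


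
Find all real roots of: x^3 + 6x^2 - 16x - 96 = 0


Let p(x) = x^3 + 6x^2 - 16x - 96. By the rational root theorem (leading coefficient 1), any rational root is an integer divisor of 96: try ±1, ±2, ... in turn.
Test x = 1: value = -105 ≠ 0.
Test x = -1: value = -75 ≠ 0.
Test x = 2: value = -96 ≠ 0.
Test x = -2: value = -48 ≠ 0.
Test x = 3: value = -63 ≠ 0.
Test x = -3: value = -21 ≠ 0.
Test x = 4: value = 0 ✓, so (x - 4) is a factor.
Synthetic division by (x - 4): bring down 1; 1(4) + 6 = 10; 10(4) - 16 = 24; 24(4) - 96 = 0 → quotient x^2 + 10x + 24, remainder 0.
Solve the quadratic x^2 + 10x + 24 = 0: discriminant = 10^2 - 4(1)(24) = 100 - 96 = 4.
sqrt(4) = 2, so x = (-10 ± 2)/2: x = -4 or x = -6.

x = -6, x = -4, x = 4


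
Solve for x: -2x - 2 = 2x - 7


Starting with: -2x - 2 = 2x - 7
Move all x terms to left: (-2 - 2)x = -7 + 2
Simplify: -4x = -5
Divide both sides by -4: x = 5/4

x = 5/4


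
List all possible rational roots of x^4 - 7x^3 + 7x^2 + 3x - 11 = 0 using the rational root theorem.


Rational root theorem: possible roots are ±p/q where:
  p divides the constant term (-11): p ∈ {1, 11}
  q divides the leading coefficient (1): q ∈ {1}

All possible rational roots: -11, -1, 1, 11

-11, -1, 1, 11


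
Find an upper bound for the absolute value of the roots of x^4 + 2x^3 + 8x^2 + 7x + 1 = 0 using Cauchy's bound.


Cauchy's bound: all roots r satisfy |r| <= 1 + max(|a_i/a_n|) for i = 0,...,n-1
where a_n is the leading coefficient.

Coefficients: [1, 2, 8, 7, 1]
Leading coefficient a_n = 1
Ratios |a_i/a_n|: 2, 8, 7, 1
Maximum ratio: 8
Cauchy's bound: |r| <= 1 + 8 = 9

Upper bound = 9


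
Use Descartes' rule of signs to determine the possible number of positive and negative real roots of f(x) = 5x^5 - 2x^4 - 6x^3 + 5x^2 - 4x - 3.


Descartes' rule of signs:

For positive roots, count sign changes in f(x) = 5x^5 - 2x^4 - 6x^3 + 5x^2 - 4x - 3:
Signs of coefficients: +, -, -, +, -, -
Number of sign changes: 3
Possible positive real roots: 3, 1

For negative roots, examine f(-x) = -5x^5 - 2x^4 + 6x^3 + 5x^2 + 4x - 3:
Signs of coefficients: -, -, +, +, +, -
Number of sign changes: 2
Possible negative real roots: 2, 0

Positive roots: 3 or 1; Negative roots: 2 or 0


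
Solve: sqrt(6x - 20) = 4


Square both sides: 6x - 20 = 4^2 = 16
6x = 16 + 20 = 36
x = 6
Check: sqrt(6*6 - 20) = sqrt(16) = 4 ✓

x = 6


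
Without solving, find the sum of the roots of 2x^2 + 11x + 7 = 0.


By Vieta's formulas for ax^2 + bx + c = 0:
  Sum of roots = -b/a
  Product of roots = c/a

Here a = 2, b = 11, c = 7
Sum = -(11)/2 = -11/2
Product = 7/2 = 7/2

Sum = -11/2


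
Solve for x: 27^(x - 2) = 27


Express both sides with the same base.
27 = 27^1
Since the bases match, equate exponents: x - 2 = 1
So x = 1 - (-2) = 3

x = 3


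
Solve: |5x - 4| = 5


An absolute value equation |expr| = 5 gives two cases:
Case 1: 5x - 4 = 5
  5x = 9, so x = 9/5
Case 2: 5x - 4 = -5
  5x = -1, so x = -1/5

x = -1/5, x = 9/5


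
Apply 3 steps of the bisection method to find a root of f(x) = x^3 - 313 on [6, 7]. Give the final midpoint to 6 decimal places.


f(x) = x^3 - 313
f(6) = -97 < 0
f(7) = 30 > 0

Step 1: midpoint = (6.000000 + 7.000000)/2 = 6.500000
  f(6.500000) = -38.375000
  f(mid) < 0, so root is in [6.500000, 7.000000]

Step 2: midpoint = (6.500000 + 7.000000)/2 = 6.750000
  f(6.750000) = -5.453125
  f(mid) < 0, so root is in [6.750000, 7.000000]

Step 3: midpoint = (6.750000 + 7.000000)/2 = 6.875000
  f(6.875000) = 11.951172
  f(mid) > 0, so root is in [6.750000, 6.875000]

midpoint = 6.875000


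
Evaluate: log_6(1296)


We need the exponent such that 6^? = 1296
6^4 = 1296
Therefore log_6(1296) = 4

4


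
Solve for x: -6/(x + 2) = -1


Multiply both sides by (x + 2): -6 = -1(x + 2)
Distribute: -6 = -x - 2
-x = -6 + 2 = -4
x = 4

x = 4


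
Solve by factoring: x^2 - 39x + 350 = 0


We need two numbers that multiply to 350 and add to -39.
Those numbers are -25 and -14 (since (-25) * (-14) = 350 and (-25) + (-14) = -39).
So x^2 - 39x + 350 = (x - 25)(x - 14) = 0
Setting each factor to zero: x = 25 or x = 14

x = 14, x = 25


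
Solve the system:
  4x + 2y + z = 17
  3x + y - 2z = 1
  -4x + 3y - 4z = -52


Using Cramer's rule. Expand each determinant along the first row.
D  = 4*[1*(-4) - (-2)*3] - 2*[3*(-4) - (-2)*(-4)] + 1*[3*3 - 1*(-4)]
  = 4*(2) - 2*(-20) + 1*(13) = 61
Dx = 17*[1*(-4) - (-2)*3] - 2*[1*(-4) - (-2)*(-52)] + 1*[1*3 - 1*(-52)]
  = 17*(2) - 2*(-108) + 1*(55) = 305
Dy = 4*[1*(-4) - (-2)*(-52)] - 17*[3*(-4) - (-2)*(-4)] + 1*[3*(-52) - 1*(-4)]
  = 4*(-108) - 17*(-20) + 1*(-152) = -244
Dz = 4*[1*(-52) - 1*3] - 2*[3*(-52) - 1*(-4)] + 17*[3*3 - 1*(-4)]
  = 4*(-55) - 2*(-152) + 17*(13) = 305
x = Dx/D = 305/61 = 5, y = Dy/D = -244/61 = -4, z = Dz/D = 305/61 = 5
Check eq1: (4)(5) + (2)(-4) + (1)(5) = 17 = 17 ✓
Check eq2: (3)(5) + (1)(-4) + (-2)(5) = 1 = 1 ✓
Check eq3: (-4)(5) + (3)(-4) + (-4)(5) = -52 = -52 ✓

x = 5, y = -4, z = 5


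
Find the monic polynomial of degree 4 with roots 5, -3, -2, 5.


A monic polynomial with roots 5, -3, -2, 5 is:
p(x) = (x - 5)(x + 3)(x + 2)(x - 5)
After multiplying by (x - 5): x - 5
After multiplying by (x + 3): x^2 - 2x - 15
After multiplying by (x + 2): x^3 - 19x - 30
After multiplying by (x - 5): x^4 - 5x^3 - 19x^2 + 65x + 150

x^4 - 5x^3 - 19x^2 + 65x + 150


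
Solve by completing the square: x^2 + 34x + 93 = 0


Start: x^2 + 34x + 93 = 0
Move constant: x^2 + 34x = -93
Half of 34 is 17, squared is 289
Add 289 to both sides: x^2 + 34x + 289 = 196
(x + 17)^2 = 196
x + 17 = ±14
x = -17 + 14 = -3 or x = -17 - 14 = -31

x = -31, x = -3


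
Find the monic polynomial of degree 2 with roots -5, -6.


A monic polynomial with roots -5, -6 is:
p(x) = (x + 5)(x + 6)
After multiplying by (x + 5): x + 5
After multiplying by (x + 6): x^2 + 11x + 30

x^2 + 11x + 30


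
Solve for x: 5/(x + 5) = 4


Multiply both sides by (x + 5): 5 = 4(x + 5)
Distribute: 5 = 4x + 20
4x = 5 - 20 = -15
x = -15/4

x = -15/4


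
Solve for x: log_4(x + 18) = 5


Convert to exponential form: x + 18 = 4^5 = 1024
x = 1024 - 18 = 1006
Check: log_4(1006 + 18) = log_4(1024) = log_4(1024) = 5 ✓

x = 1006


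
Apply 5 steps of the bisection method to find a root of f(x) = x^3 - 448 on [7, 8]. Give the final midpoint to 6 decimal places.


f(x) = x^3 - 448
f(7) = -105 < 0
f(8) = 64 > 0

Step 1: midpoint = (7.000000 + 8.000000)/2 = 7.500000
  f(7.500000) = -26.125000
  f(mid) < 0, so root is in [7.500000, 8.000000]

Step 2: midpoint = (7.500000 + 8.000000)/2 = 7.750000
  f(7.750000) = 17.484375
  f(mid) > 0, so root is in [7.500000, 7.750000]

Step 3: midpoint = (7.500000 + 7.750000)/2 = 7.625000
  f(7.625000) = -4.677734
  f(mid) < 0, so root is in [7.625000, 7.750000]

Step 4: midpoint = (7.625000 + 7.750000)/2 = 7.687500
  f(7.687500) = 6.313232
  f(mid) > 0, so root is in [7.625000, 7.687500]

Step 5: midpoint = (7.625000 + 7.687500)/2 = 7.656250
  f(7.656250) = 0.795319
  f(mid) > 0, so root is in [7.625000, 7.656250]

midpoint = 7.656250


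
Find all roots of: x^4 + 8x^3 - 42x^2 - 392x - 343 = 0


Let p(x) = x^4 + 8x^3 - 42x^2 - 392x - 343. By the rational root theorem (leading coefficient 1), any rational root is an integer divisor of 343: try ±1, ±2, ... in turn.
Test x = 1: value = -768 ≠ 0.
Test x = -1: value = 0 ✓, so (x + 1) is a factor.
Synthetic division by (x + 1): bring down 1; 1(-1) + 8 = 7; 7(-1) - 42 = -49; (-49)(-1) - 392 = -343; (-343)(-1) - 343 = 0 → quotient x^3 + 7x^2 - 49x - 343, remainder 0.
Continue with the quotient x^3 + 7x^2 - 49x - 343 (candidates must divide 343; re-test x = -1 first in case it repeats).
Test x = -1: value = -288 ≠ 0.
Test x = 7: value = 0 ✓, so (x - 7) is a factor.
Synthetic division by (x - 7): bring down 1; 1(7) + 7 = 14; 14(7) - 49 = 49; 49(7) - 343 = 0 → quotient x^2 + 14x + 49, remainder 0.
Solve the quadratic x^2 + 14x + 49 = 0: discriminant = 14^2 - 4(1)(49) = 196 - 196 = 0.
Discriminant = 0, so a double root: x = -14/2 = -7.
Collecting all roots found:

x = -7 (multiplicity 2), x = -1, x = 7


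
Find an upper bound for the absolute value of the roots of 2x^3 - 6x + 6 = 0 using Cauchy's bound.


Cauchy's bound: all roots r satisfy |r| <= 1 + max(|a_i/a_n|) for i = 0,...,n-1
where a_n is the leading coefficient.

Coefficients: [2, 0, -6, 6]
Leading coefficient a_n = 2
Ratios |a_i/a_n|: 0, 3, 3
Maximum ratio: 3
Cauchy's bound: |r| <= 1 + 3 = 4

Upper bound = 4


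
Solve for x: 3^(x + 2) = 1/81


Express both sides with the same base.
1/81 = 3^(-4)
Since the bases match, equate exponents: x + 2 = -4
So x = -4 - (2) = -6

x = -6


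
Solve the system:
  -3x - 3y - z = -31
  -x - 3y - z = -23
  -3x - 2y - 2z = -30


Using Cramer's rule. Expand each determinant along the first row.
D  = (-3)*[(-3)*(-2) - (-1)*(-2)] - (-3)*[(-1)*(-2) - (-1)*(-3)] + (-1)*[(-1)*(-2) - (-3)*(-3)]
  = (-3)*(4) - (-3)*(-1) + (-1)*(-7) = -8
Dx = (-31)*[(-3)*(-2) - (-1)*(-2)] - (-3)*[(-23)*(-2) - (-1)*(-30)] + (-1)*[(-23)*(-2) - (-3)*(-30)]
  = (-31)*(4) - (-3)*(16) + (-1)*(-44) = -32
Dy = (-3)*[(-23)*(-2) - (-1)*(-30)] - (-31)*[(-1)*(-2) - (-1)*(-3)] + (-1)*[(-1)*(-30) - (-23)*(-3)]
  = (-3)*(16) - (-31)*(-1) + (-1)*(-39) = -40
Dz = (-3)*[(-3)*(-30) - (-23)*(-2)] - (-3)*[(-1)*(-30) - (-23)*(-3)] + (-31)*[(-1)*(-2) - (-3)*(-3)]
  = (-3)*(44) - (-3)*(-39) + (-31)*(-7) = -32
x = Dx/D = -32/-8 = 4, y = Dy/D = -40/-8 = 5, z = Dz/D = -32/-8 = 4
Check eq1: (-3)(4) + (-3)(5) + (-1)(4) = -31 = -31 ✓
Check eq2: (-1)(4) + (-3)(5) + (-1)(4) = -23 = -23 ✓
Check eq3: (-3)(4) + (-2)(5) + (-2)(4) = -30 = -30 ✓

x = 4, y = 5, z = 4


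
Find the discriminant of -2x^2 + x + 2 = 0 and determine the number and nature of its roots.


For ax^2 + bx + c = 0, discriminant D = b^2 - 4ac
Here a = -2, b = 1, c = 2
D = (1)^2 - 4(-2)(2) = 1 + 16 = 17

D = 17 > 0 but not a perfect square
The equation has 2 distinct real irrational roots.

Discriminant = 17, 2 distinct real irrational roots


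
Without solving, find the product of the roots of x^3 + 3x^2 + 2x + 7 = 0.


By Vieta's formulas for x^3 + bx^2 + cx + d = 0:
  r1 + r2 + r3 = -b/a = -3
  r1*r2 + r1*r3 + r2*r3 = c/a = 2
  r1*r2*r3 = -d/a = -7


Product = -7


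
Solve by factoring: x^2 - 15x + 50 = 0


We need two numbers that multiply to 50 and add to -15.
Those numbers are -5 and -10 (since (-5) * (-10) = 50 and (-5) + (-10) = -15).
So x^2 - 15x + 50 = (x - 5)(x - 10) = 0
Setting each factor to zero: x = 5 or x = 10

x = 5, x = 10


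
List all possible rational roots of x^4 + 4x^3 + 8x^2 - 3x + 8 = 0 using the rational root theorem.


Rational root theorem: possible roots are ±p/q where:
  p divides the constant term (8): p ∈ {1, 2, 4, 8}
  q divides the leading coefficient (1): q ∈ {1}

All possible rational roots: -8, -4, -2, -1, 1, 2, 4, 8

-8, -4, -2, -1, 1, 2, 4, 8


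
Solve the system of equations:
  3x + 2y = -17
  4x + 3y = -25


Using Cramer's rule:
Determinant D = (3)(3) - (4)(2) = 9 - 8 = 1
Dx = (-17)(3) - (-25)(2) = -51 + 50 = -1
Dy = (3)(-25) - (4)(-17) = -75 + 68 = -7
x = Dx/D = -1/1 = -1
y = Dy/D = -7/1 = -7

x = -1, y = -7


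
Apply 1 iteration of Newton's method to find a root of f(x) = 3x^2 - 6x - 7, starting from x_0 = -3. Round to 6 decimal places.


Newton's method: x_(n+1) = x_n - f(x_n)/f'(x_n)
f(x) = 3x^2 - 6x - 7
f'(x) = 6x - 6

Iteration 1:
  f(-3.000000) = 38.000000
  f'(-3.000000) = -24.000000
  x_1 = -3.000000 - (38.000000)/(-24.000000) = -1.416667

x_1 = -1.416667


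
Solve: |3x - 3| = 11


An absolute value equation |expr| = 11 gives two cases:
Case 1: 3x - 3 = 11
  3x = 14, so x = 14/3
Case 2: 3x - 3 = -11
  3x = -8, so x = -8/3

x = -8/3, x = 14/3


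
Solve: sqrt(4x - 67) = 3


Square both sides: 4x - 67 = 3^2 = 9
4x = 9 + 67 = 76
x = 19
Check: sqrt(4*19 - 67) = sqrt(9) = 3 ✓

x = 19


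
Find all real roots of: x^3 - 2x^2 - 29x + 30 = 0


Let p(x) = x^3 - 2x^2 - 29x + 30. By the rational root theorem (leading coefficient 1), any rational root is an integer divisor of 30: try ±1, ±2, ... in turn.
Test x = 1: value = 0 ✓, so (x - 1) is a factor.
Synthetic division by (x - 1): bring down 1; 1(1) - 2 = -1; (-1)(1) - 29 = -30; (-30)(1) + 30 = 0 → quotient x^2 - x - 30, remainder 0.
Solve the quadratic x^2 - x - 30 = 0: discriminant = (-1)^2 - 4(1)(-30) = 1 + 120 = 121.
sqrt(121) = 11, so x = (1 ± 11)/2: x = 6 or x = -5.

x = -5, x = 1, x = 6


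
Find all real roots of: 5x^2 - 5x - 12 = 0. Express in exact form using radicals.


Using the quadratic formula: x = (-b ± sqrt(b^2 - 4ac)) / (2a)
Here a = 5, b = -5, c = -12
Discriminant = b^2 - 4ac = (-5)^2 - 4(5)(-12) = 25 + 240 = 265
Since discriminant = 265 > 0, there are two real roots.
x = (5 ± sqrt(265)) / 10
Numerically: x ≈ 2.1279 or x ≈ -1.1279

x = (5 + sqrt(265)) / 10 or x = (5 - sqrt(265)) / 10


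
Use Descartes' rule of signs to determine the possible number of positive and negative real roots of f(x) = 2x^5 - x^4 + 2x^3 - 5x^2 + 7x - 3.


Descartes' rule of signs:

For positive roots, count sign changes in f(x) = 2x^5 - x^4 + 2x^3 - 5x^2 + 7x - 3:
Signs of coefficients: +, -, +, -, +, -
Number of sign changes: 5
Possible positive real roots: 5, 3, 1

For negative roots, examine f(-x) = -2x^5 - x^4 - 2x^3 - 5x^2 - 7x - 3:
Signs of coefficients: -, -, -, -, -, -
Number of sign changes: 0
Possible negative real roots: 0

Positive roots: 5 or 3 or 1; Negative roots: 0


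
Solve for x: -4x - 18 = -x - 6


Starting with: -4x - 18 = -x - 6
Move all x terms to left: (-4 + 1)x = -6 + 18
Simplify: -3x = 12
Divide both sides by -3: x = -4

x = -4


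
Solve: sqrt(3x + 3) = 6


Square both sides: 3x + 3 = 6^2 = 36
3x = 36 - 3 = 33
x = 11
Check: sqrt(3*11 + 3) = sqrt(36) = 6 ✓

x = 11


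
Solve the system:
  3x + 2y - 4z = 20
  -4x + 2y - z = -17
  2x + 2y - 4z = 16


Using Cramer's rule. Expand each determinant along the first row.
D  = 3*[2*(-4) - (-1)*2] - 2*[(-4)*(-4) - (-1)*2] + (-4)*[(-4)*2 - 2*2]
  = 3*(-6) - 2*(18) + (-4)*(-12) = -6
Dx = 20*[2*(-4) - (-1)*2] - 2*[(-17)*(-4) - (-1)*16] + (-4)*[(-17)*2 - 2*16]
  = 20*(-6) - 2*(84) + (-4)*(-66) = -24
Dy = 3*[(-17)*(-4) - (-1)*16] - 20*[(-4)*(-4) - (-1)*2] + (-4)*[(-4)*16 - (-17)*2]
  = 3*(84) - 20*(18) + (-4)*(-30) = 12
Dz = 3*[2*16 - (-17)*2] - 2*[(-4)*16 - (-17)*2] + 20*[(-4)*2 - 2*2]
  = 3*(66) - 2*(-30) + 20*(-12) = 18
x = Dx/D = -24/-6 = 4, y = Dy/D = 12/-6 = -2, z = Dz/D = 18/-6 = -3
Check eq1: (3)(4) + (2)(-2) + (-4)(-3) = 20 = 20 ✓
Check eq2: (-4)(4) + (2)(-2) + (-1)(-3) = -17 = -17 ✓
Check eq3: (2)(4) + (2)(-2) + (-4)(-3) = 16 = 16 ✓

x = 4, y = -2, z = -3


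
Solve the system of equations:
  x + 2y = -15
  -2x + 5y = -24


Using Cramer's rule:
Determinant D = (1)(5) - (-2)(2) = 5 + 4 = 9
Dx = (-15)(5) - (-24)(2) = -75 + 48 = -27
Dy = (1)(-24) - (-2)(-15) = -24 - 30 = -54
x = Dx/D = -27/9 = -3
y = Dy/D = -54/9 = -6

x = -3, y = -6


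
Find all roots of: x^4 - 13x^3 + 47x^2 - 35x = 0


The constant term is 0, so x = 0 is a root. Factor out x:
  x^3 - 13x^2 + 47x - 35 = 0
Let p(x) = x^3 - 13x^2 + 47x - 35. By the rational root theorem (leading coefficient 1), any rational root is an integer divisor of 35: try ±1, ±2, ... in turn.
Test x = 1: value = 0 ✓, so (x - 1) is a factor.
Synthetic division by (x - 1): bring down 1; 1(1) - 13 = -12; (-12)(1) + 47 = 35; 35(1) - 35 = 0 → quotient x^2 - 12x + 35, remainder 0.
Solve the quadratic x^2 - 12x + 35 = 0: discriminant = (-12)^2 - 4(1)(35) = 144 - 140 = 4.
sqrt(4) = 2, so x = (12 ± 2)/2: x = 7 or x = 5.
Collecting all roots found:

x = 0, x = 1, x = 5, x = 7


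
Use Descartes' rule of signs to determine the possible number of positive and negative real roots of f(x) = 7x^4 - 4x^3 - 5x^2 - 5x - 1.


Descartes' rule of signs:

For positive roots, count sign changes in f(x) = 7x^4 - 4x^3 - 5x^2 - 5x - 1:
Signs of coefficients: +, -, -, -, -
Number of sign changes: 1
Possible positive real roots: 1

For negative roots, examine f(-x) = 7x^4 + 4x^3 - 5x^2 + 5x - 1:
Signs of coefficients: +, +, -, +, -
Number of sign changes: 3
Possible negative real roots: 3, 1

Positive roots: 1; Negative roots: 3 or 1


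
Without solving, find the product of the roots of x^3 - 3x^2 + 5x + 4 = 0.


By Vieta's formulas for x^3 + bx^2 + cx + d = 0:
  r1 + r2 + r3 = -b/a = 3
  r1*r2 + r1*r3 + r2*r3 = c/a = 5
  r1*r2*r3 = -d/a = -4


Product = -4


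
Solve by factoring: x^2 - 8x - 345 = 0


We need two numbers that multiply to -345 and add to -8.
Those numbers are -23 and 15 (since (-23) * 15 = -345 and (-23) + 15 = -8).
So x^2 - 8x - 345 = (x - 23)(x + 15) = 0
Setting each factor to zero: x = 23 or x = -15

x = -15, x = 23


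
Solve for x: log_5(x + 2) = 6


Convert to exponential form: x + 2 = 5^6 = 15625
x = 15625 - 2 = 15623
Check: log_5(15623 + 2) = log_5(15625) = log_5(15625) = 6 ✓

x = 15623


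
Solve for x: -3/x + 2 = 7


Subtract 2 from both sides: -3/x = 5
Multiply both sides by x: -3 = 5 * x
Divide by 5: x = -3/5

x = -3/5


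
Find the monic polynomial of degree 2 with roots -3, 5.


A monic polynomial with roots -3, 5 is:
p(x) = (x + 3)(x - 5)
After multiplying by (x + 3): x + 3
After multiplying by (x - 5): x^2 - 2x - 15

x^2 - 2x - 15


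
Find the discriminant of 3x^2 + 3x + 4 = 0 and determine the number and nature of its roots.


For ax^2 + bx + c = 0, discriminant D = b^2 - 4ac
Here a = 3, b = 3, c = 4
D = (3)^2 - 4(3)(4) = 9 - 48 = -39

D = -39 < 0
The equation has no real roots (2 complex conjugate roots).

Discriminant = -39, no real roots (2 complex conjugate roots)


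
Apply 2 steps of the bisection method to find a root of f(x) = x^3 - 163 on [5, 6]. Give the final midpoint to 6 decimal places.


f(x) = x^3 - 163
f(5) = -38 < 0
f(6) = 53 > 0

Step 1: midpoint = (5.000000 + 6.000000)/2 = 5.500000
  f(5.500000) = 3.375000
  f(mid) > 0, so root is in [5.000000, 5.500000]

Step 2: midpoint = (5.000000 + 5.500000)/2 = 5.250000
  f(5.250000) = -18.296875
  f(mid) < 0, so root is in [5.250000, 5.500000]

midpoint = 5.250000


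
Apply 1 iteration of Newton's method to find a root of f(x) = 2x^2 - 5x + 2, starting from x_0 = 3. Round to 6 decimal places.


Newton's method: x_(n+1) = x_n - f(x_n)/f'(x_n)
f(x) = 2x^2 - 5x + 2
f'(x) = 4x - 5

Iteration 1:
  f(3.000000) = 5.000000
  f'(3.000000) = 7.000000
  x_1 = 3.000000 - (5.000000)/(7.000000) = 2.285714

x_1 = 2.285714


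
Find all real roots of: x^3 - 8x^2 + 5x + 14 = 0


Let p(x) = x^3 - 8x^2 + 5x + 14. By the rational root theorem (leading coefficient 1), any rational root is an integer divisor of 14: try ±1, ±2, ... in turn.
Test x = 1: value = 12 ≠ 0.
Test x = -1: value = 0 ✓, so (x + 1) is a factor.
Synthetic division by (x + 1): bring down 1; 1(-1) - 8 = -9; (-9)(-1) + 5 = 14; 14(-1) + 14 = 0 → quotient x^2 - 9x + 14, remainder 0.
Solve the quadratic x^2 - 9x + 14 = 0: discriminant = (-9)^2 - 4(1)(14) = 81 - 56 = 25.
sqrt(25) = 5, so x = (9 ± 5)/2: x = 7 or x = 2.

x = -1, x = 2, x = 7


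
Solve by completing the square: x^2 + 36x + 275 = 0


Start: x^2 + 36x + 275 = 0
Move constant: x^2 + 36x = -275
Half of 36 is 18, squared is 324
Add 324 to both sides: x^2 + 36x + 324 = 49
(x + 18)^2 = 49
x + 18 = ±7
x = -18 + 7 = -11 or x = -18 - 7 = -25

x = -25, x = -11


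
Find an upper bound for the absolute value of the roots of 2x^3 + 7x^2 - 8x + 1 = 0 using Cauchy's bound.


Cauchy's bound: all roots r satisfy |r| <= 1 + max(|a_i/a_n|) for i = 0,...,n-1
where a_n is the leading coefficient.

Coefficients: [2, 7, -8, 1]
Leading coefficient a_n = 2
Ratios |a_i/a_n|: 7/2, 4, 1/2
Maximum ratio: 4
Cauchy's bound: |r| <= 1 + 4 = 5

Upper bound = 5


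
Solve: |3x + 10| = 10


An absolute value equation |expr| = 10 gives two cases:
Case 1: 3x + 10 = 10
  3x = 0, so x = 0
Case 2: 3x + 10 = -10
  3x = -20, so x = -20/3

x = -20/3, x = 0


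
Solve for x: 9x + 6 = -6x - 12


Starting with: 9x + 6 = -6x - 12
Move all x terms to left: (9 + 6)x = -12 - 6
Simplify: 15x = -18
Divide both sides by 15: x = -6/5

x = -6/5


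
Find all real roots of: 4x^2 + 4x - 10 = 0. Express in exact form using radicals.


Using the quadratic formula: x = (-b ± sqrt(b^2 - 4ac)) / (2a)
Here a = 4, b = 4, c = -10
Discriminant = b^2 - 4ac = 4^2 - 4(4)(-10) = 16 + 160 = 176
Since discriminant = 176 > 0, there are two real roots.
x = (-4 ± 4*sqrt(11)) / 8
Simplifying: x = (-1 ± sqrt(11)) / 2
Numerically: x ≈ 1.1583 or x ≈ -2.1583

x = (-1 + sqrt(11)) / 2 or x = (-1 - sqrt(11)) / 2


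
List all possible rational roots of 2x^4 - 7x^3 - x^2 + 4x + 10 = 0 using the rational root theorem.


Rational root theorem: possible roots are ±p/q where:
  p divides the constant term (10): p ∈ {1, 2, 5, 10}
  q divides the leading coefficient (2): q ∈ {1, 2}

All possible rational roots: -10, -5, -5/2, -2, -1, -1/2, 1/2, 1, 2, 5/2, 5, 10

-10, -5, -5/2, -2, -1, -1/2, 1/2, 1, 2, 5/2, 5, 10


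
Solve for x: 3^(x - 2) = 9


Express both sides with the same base.
9 = 3^2
Since the bases match, equate exponents: x - 2 = 2
So x = 2 - (-2) = 4

x = 4


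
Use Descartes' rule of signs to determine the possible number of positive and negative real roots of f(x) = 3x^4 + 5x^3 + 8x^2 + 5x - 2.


Descartes' rule of signs:

For positive roots, count sign changes in f(x) = 3x^4 + 5x^3 + 8x^2 + 5x - 2:
Signs of coefficients: +, +, +, +, -
Number of sign changes: 1
Possible positive real roots: 1

For negative roots, examine f(-x) = 3x^4 - 5x^3 + 8x^2 - 5x - 2:
Signs of coefficients: +, -, +, -, -
Number of sign changes: 3
Possible negative real roots: 3, 1

Positive roots: 1; Negative roots: 3 or 1


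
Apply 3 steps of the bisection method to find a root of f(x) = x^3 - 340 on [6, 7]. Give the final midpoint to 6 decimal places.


f(x) = x^3 - 340
f(6) = -124 < 0
f(7) = 3 > 0

Step 1: midpoint = (6.000000 + 7.000000)/2 = 6.500000
  f(6.500000) = -65.375000
  f(mid) < 0, so root is in [6.500000, 7.000000]

Step 2: midpoint = (6.500000 + 7.000000)/2 = 6.750000
  f(6.750000) = -32.453125
  f(mid) < 0, so root is in [6.750000, 7.000000]

Step 3: midpoint = (6.750000 + 7.000000)/2 = 6.875000
  f(6.875000) = -15.048828
  f(mid) < 0, so root is in [6.875000, 7.000000]

midpoint = 6.875000


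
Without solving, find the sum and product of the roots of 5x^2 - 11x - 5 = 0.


By Vieta's formulas for ax^2 + bx + c = 0:
  Sum of roots = -b/a
  Product of roots = c/a

Here a = 5, b = -11, c = -5
Sum = -(-11)/5 = 11/5
Product = -5/5 = -1

Sum = 11/5, Product = -1


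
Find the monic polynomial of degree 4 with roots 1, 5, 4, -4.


A monic polynomial with roots 1, 5, 4, -4 is:
p(x) = (x - 1)(x - 5)(x - 4)(x + 4)
After multiplying by (x - 1): x - 1
After multiplying by (x - 5): x^2 - 6x + 5
After multiplying by (x - 4): x^3 - 10x^2 + 29x - 20
After multiplying by (x + 4): x^4 - 6x^3 - 11x^2 + 96x - 80

x^4 - 6x^3 - 11x^2 + 96x - 80


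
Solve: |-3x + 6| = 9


An absolute value equation |expr| = 9 gives two cases:
Case 1: -3x + 6 = 9
  -3x = 3, so x = -1
Case 2: -3x + 6 = -9
  -3x = -15, so x = 5

x = -1, x = 5


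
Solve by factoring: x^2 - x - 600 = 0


We need two numbers that multiply to -600 and add to -1.
Those numbers are 24 and -25 (since 24 * (-25) = -600 and 24 + (-25) = -1).
So x^2 - x - 600 = (x + 24)(x - 25) = 0
Setting each factor to zero: x = -24 or x = 25

x = -24, x = 25


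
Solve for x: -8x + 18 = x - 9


Starting with: -8x + 18 = x - 9
Move all x terms to left: (-8 - 1)x = -9 - 18
Simplify: -9x = -27
Divide both sides by -9: x = 3

x = 3


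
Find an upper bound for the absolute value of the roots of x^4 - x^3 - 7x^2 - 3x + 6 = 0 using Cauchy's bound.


Cauchy's bound: all roots r satisfy |r| <= 1 + max(|a_i/a_n|) for i = 0,...,n-1
where a_n is the leading coefficient.

Coefficients: [1, -1, -7, -3, 6]
Leading coefficient a_n = 1
Ratios |a_i/a_n|: 1, 7, 3, 6
Maximum ratio: 7
Cauchy's bound: |r| <= 1 + 7 = 8

Upper bound = 8


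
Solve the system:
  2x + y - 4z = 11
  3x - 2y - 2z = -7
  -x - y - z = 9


Using Cramer's rule. Expand each determinant along the first row.
D  = 2*[(-2)*(-1) - (-2)*(-1)] - 1*[3*(-1) - (-2)*(-1)] + (-4)*[3*(-1) - (-2)*(-1)]
  = 2*(0) - 1*(-5) + (-4)*(-5) = 25
Dx = 11*[(-2)*(-1) - (-2)*(-1)] - 1*[(-7)*(-1) - (-2)*9] + (-4)*[(-7)*(-1) - (-2)*9]
  = 11*(0) - 1*(25) + (-4)*(25) = -125
Dy = 2*[(-7)*(-1) - (-2)*9] - 11*[3*(-1) - (-2)*(-1)] + (-4)*[3*9 - (-7)*(-1)]
  = 2*(25) - 11*(-5) + (-4)*(20) = 25
Dz = 2*[(-2)*9 - (-7)*(-1)] - 1*[3*9 - (-7)*(-1)] + 11*[3*(-1) - (-2)*(-1)]
  = 2*(-25) - 1*(20) + 11*(-5) = -125
x = Dx/D = -125/25 = -5, y = Dy/D = 25/25 = 1, z = Dz/D = -125/25 = -5
Check eq1: (2)(-5) + (1)(1) + (-4)(-5) = 11 = 11 ✓
Check eq2: (3)(-5) + (-2)(1) + (-2)(-5) = -7 = -7 ✓
Check eq3: (-1)(-5) + (-1)(1) + (-1)(-5) = 9 = 9 ✓

x = -5, y = 1, z = -5


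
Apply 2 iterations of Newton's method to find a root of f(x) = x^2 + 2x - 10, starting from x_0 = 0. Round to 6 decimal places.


Newton's method: x_(n+1) = x_n - f(x_n)/f'(x_n)
f(x) = x^2 + 2x - 10
f'(x) = 2x + 2

Iteration 1:
  f(0.000000) = -10.000000
  f'(0.000000) = 2.000000
  x_1 = 0.000000 - (-10.000000)/(2.000000) = 5.000000

Iteration 2:
  f(5.000000) = 25.000000
  f'(5.000000) = 12.000000
  x_2 = 5.000000 - (25.000000)/(12.000000) = 2.916667

x_2 = 2.916667


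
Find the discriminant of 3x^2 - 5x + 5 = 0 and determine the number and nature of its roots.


For ax^2 + bx + c = 0, discriminant D = b^2 - 4ac
Here a = 3, b = -5, c = 5
D = (-5)^2 - 4(3)(5) = 25 - 60 = -35

D = -35 < 0
The equation has no real roots (2 complex conjugate roots).

Discriminant = -35, no real roots (2 complex conjugate roots)


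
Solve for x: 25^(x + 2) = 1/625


Express both sides with the same base.
1/625 = 25^(-2)
Since the bases match, equate exponents: x + 2 = -2
So x = -2 - (2) = -4

x = -4


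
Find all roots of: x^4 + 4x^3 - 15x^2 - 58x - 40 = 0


Let p(x) = x^4 + 4x^3 - 15x^2 - 58x - 40. By the rational root theorem (leading coefficient 1), any rational root is an integer divisor of 40: try ±1, ±2, ... in turn.
Test x = 1: value = -108 ≠ 0.
Test x = -1: value = 0 ✓, so (x + 1) is a factor.
Synthetic division by (x + 1): bring down 1; 1(-1) + 4 = 3; 3(-1) - 15 = -18; (-18)(-1) - 58 = -40; (-40)(-1) - 40 = 0 → quotient x^3 + 3x^2 - 18x - 40, remainder 0.
Continue with the quotient x^3 + 3x^2 - 18x - 40 (candidates must divide 40; re-test x = -1 first in case it repeats).
Test x = -1: value = -20 ≠ 0.
Test x = 2: value = -56 ≠ 0.
Test x = -2: value = 0 ✓, so (x + 2) is a factor.
Synthetic division by (x + 2): bring down 1; 1(-2) + 3 = 1; 1(-2) - 18 = -20; (-20)(-2) - 40 = 0 → quotient x^2 + x - 20, remainder 0.
Solve the quadratic x^2 + x - 20 = 0: discriminant = 1^2 - 4(1)(-20) = 1 + 80 = 81.
sqrt(81) = 9, so x = (-1 ± 9)/2: x = 4 or x = -5.
Collecting all roots found:

x = -5, x = -2, x = -1, x = 4


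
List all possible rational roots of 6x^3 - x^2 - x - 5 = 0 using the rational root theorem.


Rational root theorem: possible roots are ±p/q where:
  p divides the constant term (-5): p ∈ {1, 5}
  q divides the leading coefficient (6): q ∈ {1, 2, 3, 6}

All possible rational roots: -5, -5/2, -5/3, -1, -5/6, -1/2, -1/3, -1/6, 1/6, 1/3, 1/2, 5/6, 1, 5/3, 5/2, 5

-5, -5/2, -5/3, -1, -5/6, -1/2, -1/3, -1/6, 1/6, 1/3, 1/2, 5/6, 1, 5/3, 5/2, 5


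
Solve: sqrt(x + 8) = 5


Square both sides: x + 8 = 5^2 = 25
x = 25 - 8 = 17
x = 17
Check: sqrt(1*17 + 8) = sqrt(25) = 5 ✓

x = 17


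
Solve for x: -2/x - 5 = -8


Subtract -5 from both sides: -2/x = -3
Multiply both sides by x: -2 = -3 * x
Divide by -3: x = 2/3

x = 2/3


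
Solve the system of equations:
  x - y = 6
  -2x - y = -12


Using Cramer's rule:
Determinant D = (1)(-1) - (-2)(-1) = -1 - 2 = -3
Dx = (6)(-1) - (-12)(-1) = -6 - 12 = -18
Dy = (1)(-12) - (-2)(6) = -12 + 12 = 0
x = Dx/D = -18/-3 = 6
y = Dy/D = 0/-3 = 0

x = 6, y = 0


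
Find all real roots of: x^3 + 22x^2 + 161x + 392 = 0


Let p(x) = x^3 + 22x^2 + 161x + 392. By the rational root theorem (leading coefficient 1), any rational root is an integer divisor of 392: try ±1, ±2, ... in turn.
Test x = 1: value = 576 ≠ 0.
Test x = -1: value = 252 ≠ 0.
Test x = 2: value = 810 ≠ 0.
Test x = -2: value = 150 ≠ 0.
Test x = 4: value = 1452 ≠ 0.
Test x = -4: value = 36 ≠ 0.
Test x = 7: value = 2940 ≠ 0.
Test x = -7: value = 0 ✓, so (x + 7) is a factor.
Synthetic division by (x + 7): bring down 1; 1(-7) + 22 = 15; 15(-7) + 161 = 56; 56(-7) + 392 = 0 → quotient x^2 + 15x + 56, remainder 0.
Solve the quadratic x^2 + 15x + 56 = 0: discriminant = 15^2 - 4(1)(56) = 225 - 224 = 1.
sqrt(1) = 1, so x = (-15 ± 1)/2: x = -7 or x = -8.

x = -8, x = -7 (multiplicity 2)


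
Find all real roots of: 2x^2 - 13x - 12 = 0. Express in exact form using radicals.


Using the quadratic formula: x = (-b ± sqrt(b^2 - 4ac)) / (2a)
Here a = 2, b = -13, c = -12
Discriminant = b^2 - 4ac = (-13)^2 - 4(2)(-12) = 169 + 96 = 265
Since discriminant = 265 > 0, there are two real roots.
x = (13 ± sqrt(265)) / 4
Numerically: x ≈ 7.3197 or x ≈ -0.8197

x = (13 + sqrt(265)) / 4 or x = (13 - sqrt(265)) / 4


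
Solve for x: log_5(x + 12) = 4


Convert to exponential form: x + 12 = 5^4 = 625
x = 625 - 12 = 613
Check: log_5(613 + 12) = log_5(625) = log_5(625) = 4 ✓

x = 613


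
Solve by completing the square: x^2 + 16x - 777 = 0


Start: x^2 + 16x - 777 = 0
Move constant: x^2 + 16x = 777
Half of 16 is 8, squared is 64
Add 64 to both sides: x^2 + 16x + 64 = 841
(x + 8)^2 = 841
x + 8 = ±29
x = -8 + 29 = 21 or x = -8 - 29 = -37

x = -37, x = 21


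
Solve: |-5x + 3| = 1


An absolute value equation |expr| = 1 gives two cases:
Case 1: -5x + 3 = 1
  -5x = -2, so x = 2/5
Case 2: -5x + 3 = -1
  -5x = -4, so x = 4/5

x = 2/5, x = 4/5


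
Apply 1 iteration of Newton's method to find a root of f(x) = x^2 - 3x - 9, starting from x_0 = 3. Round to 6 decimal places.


Newton's method: x_(n+1) = x_n - f(x_n)/f'(x_n)
f(x) = x^2 - 3x - 9
f'(x) = 2x - 3

Iteration 1:
  f(3.000000) = -9.000000
  f'(3.000000) = 3.000000
  x_1 = 3.000000 - (-9.000000)/(3.000000) = 6.000000

x_1 = 6.000000


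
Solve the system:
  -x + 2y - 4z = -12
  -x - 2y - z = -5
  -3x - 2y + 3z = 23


Using Cramer's rule. Expand each determinant along the first row.
D  = (-1)*[(-2)*3 - (-1)*(-2)] - 2*[(-1)*3 - (-1)*(-3)] + (-4)*[(-1)*(-2) - (-2)*(-3)]
  = (-1)*(-8) - 2*(-6) + (-4)*(-4) = 36
Dx = (-12)*[(-2)*3 - (-1)*(-2)] - 2*[(-5)*3 - (-1)*23] + (-4)*[(-5)*(-2) - (-2)*23]
  = (-12)*(-8) - 2*(8) + (-4)*(56) = -144
Dy = (-1)*[(-5)*3 - (-1)*23] - (-12)*[(-1)*3 - (-1)*(-3)] + (-4)*[(-1)*23 - (-5)*(-3)]
  = (-1)*(8) - (-12)*(-6) + (-4)*(-38) = 72
Dz = (-1)*[(-2)*23 - (-5)*(-2)] - 2*[(-1)*23 - (-5)*(-3)] + (-12)*[(-1)*(-2) - (-2)*(-3)]
  = (-1)*(-56) - 2*(-38) + (-12)*(-4) = 180
x = Dx/D = -144/36 = -4, y = Dy/D = 72/36 = 2, z = Dz/D = 180/36 = 5
Check eq1: (-1)(-4) + (2)(2) + (-4)(5) = -12 = -12 ✓
Check eq2: (-1)(-4) + (-2)(2) + (-1)(5) = -5 = -5 ✓
Check eq3: (-3)(-4) + (-2)(2) + (3)(5) = 23 = 23 ✓

x = -4, y = 2, z = 5


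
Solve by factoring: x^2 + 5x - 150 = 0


We need two numbers that multiply to -150 and add to 5.
Those numbers are -10 and 15 (since (-10) * 15 = -150 and (-10) + 15 = 5).
So x^2 + 5x - 150 = (x - 10)(x + 15) = 0
Setting each factor to zero: x = 10 or x = -15

x = -15, x = 10


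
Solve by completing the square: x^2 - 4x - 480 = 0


Start: x^2 - 4x - 480 = 0
Move constant: x^2 - 4x = 480
Half of -4 is -2, squared is 4
Add 4 to both sides: x^2 - 4x + 4 = 484
(x - 2)^2 = 484
x - 2 = ±22
x = 2 + 22 = 24 or x = 2 - 22 = -20

x = -20, x = 24


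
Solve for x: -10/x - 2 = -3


Subtract -2 from both sides: -10/x = -1
Multiply both sides by x: -10 = -1 * x
Divide by -1: x = 10

x = 10


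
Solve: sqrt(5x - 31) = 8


Square both sides: 5x - 31 = 8^2 = 64
5x = 64 + 31 = 95
x = 19
Check: sqrt(5*19 - 31) = sqrt(64) = 8 ✓

x = 19


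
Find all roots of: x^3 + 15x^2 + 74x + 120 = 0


Let p(x) = x^3 + 15x^2 + 74x + 120. By the rational root theorem (leading coefficient 1), any rational root is an integer divisor of 120: try ±1, ±2, ... in turn.
Test x = 1: value = 210 ≠ 0.
Test x = -1: value = 60 ≠ 0.
Test x = 2: value = 336 ≠ 0.
Test x = -2: value = 24 ≠ 0.
Test x = 3: value = 504 ≠ 0.
Test x = -3: value = 6 ≠ 0.
Test x = 4: value = 720 ≠ 0.
Test x = -4: value = 0 ✓, so (x + 4) is a factor.
Synthetic division by (x + 4): bring down 1; 1(-4) + 15 = 11; 11(-4) + 74 = 30; 30(-4) + 120 = 0 → quotient x^2 + 11x + 30, remainder 0.
Solve the quadratic x^2 + 11x + 30 = 0: discriminant = 11^2 - 4(1)(30) = 121 - 120 = 1.
sqrt(1) = 1, so x = (-11 ± 1)/2: x = -5 or x = -6.
Collecting all roots found:

x = -6, x = -5, x = -4


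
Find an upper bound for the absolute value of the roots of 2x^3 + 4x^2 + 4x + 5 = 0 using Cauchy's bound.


Cauchy's bound: all roots r satisfy |r| <= 1 + max(|a_i/a_n|) for i = 0,...,n-1
where a_n is the leading coefficient.

Coefficients: [2, 4, 4, 5]
Leading coefficient a_n = 2
Ratios |a_i/a_n|: 2, 2, 5/2
Maximum ratio: 5/2
Cauchy's bound: |r| <= 1 + 5/2 = 7/2

Upper bound = 7/2


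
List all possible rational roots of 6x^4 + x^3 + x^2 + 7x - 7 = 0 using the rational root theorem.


Rational root theorem: possible roots are ±p/q where:
  p divides the constant term (-7): p ∈ {1, 7}
  q divides the leading coefficient (6): q ∈ {1, 2, 3, 6}

All possible rational roots: -7, -7/2, -7/3, -7/6, -1, -1/2, -1/3, -1/6, 1/6, 1/3, 1/2, 1, 7/6, 7/3, 7/2, 7

-7, -7/2, -7/3, -7/6, -1, -1/2, -1/3, -1/6, 1/6, 1/3, 1/2, 1, 7/6, 7/3, 7/2, 7


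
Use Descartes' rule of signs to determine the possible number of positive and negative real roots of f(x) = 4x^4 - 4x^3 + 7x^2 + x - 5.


Descartes' rule of signs:

For positive roots, count sign changes in f(x) = 4x^4 - 4x^3 + 7x^2 + x - 5:
Signs of coefficients: +, -, +, +, -
Number of sign changes: 3
Possible positive real roots: 3, 1

For negative roots, examine f(-x) = 4x^4 + 4x^3 + 7x^2 - x - 5:
Signs of coefficients: +, +, +, -, -
Number of sign changes: 1
Possible negative real roots: 1

Positive roots: 3 or 1; Negative roots: 1


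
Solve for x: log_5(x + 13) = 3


Convert to exponential form: x + 13 = 5^3 = 125
x = 125 - 13 = 112
Check: log_5(112 + 13) = log_5(125) = log_5(125) = 3 ✓

x = 112


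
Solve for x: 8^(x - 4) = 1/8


Express both sides with the same base.
1/8 = 8^(-1)
Since the bases match, equate exponents: x - 4 = -1
So x = -1 - (-4) = 3

x = 3


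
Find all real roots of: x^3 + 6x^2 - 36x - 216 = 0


Let p(x) = x^3 + 6x^2 - 36x - 216. By the rational root theorem (leading coefficient 1), any rational root is an integer divisor of 216: try ±1, ±2, ... in turn.
Test x = 1: value = -245 ≠ 0.
Test x = -1: value = -175 ≠ 0.
Test x = 2: value = -256 ≠ 0.
Test x = -2: value = -128 ≠ 0.
Test x = 3: value = -243 ≠ 0.
Test x = -3: value = -81 ≠ 0.
Test x = 4: value = -200 ≠ 0.
Test x = -4: value = -40 ≠ 0.
Test x = 6: value = 0 ✓, so (x - 6) is a factor.
Synthetic division by (x - 6): bring down 1; 1(6) + 6 = 12; 12(6) - 36 = 36; 36(6) - 216 = 0 → quotient x^2 + 12x + 36, remainder 0.
Solve the quadratic x^2 + 12x + 36 = 0: discriminant = 12^2 - 4(1)(36) = 144 - 144 = 0.
Discriminant = 0, so a double root: x = -12/2 = -6.

x = -6 (multiplicity 2), x = 6


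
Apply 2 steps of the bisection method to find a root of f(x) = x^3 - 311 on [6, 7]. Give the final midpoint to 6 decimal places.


f(x) = x^3 - 311
f(6) = -95 < 0
f(7) = 32 > 0

Step 1: midpoint = (6.000000 + 7.000000)/2 = 6.500000
  f(6.500000) = -36.375000
  f(mid) < 0, so root is in [6.500000, 7.000000]

Step 2: midpoint = (6.500000 + 7.000000)/2 = 6.750000
  f(6.750000) = -3.453125
  f(mid) < 0, so root is in [6.750000, 7.000000]

midpoint = 6.750000


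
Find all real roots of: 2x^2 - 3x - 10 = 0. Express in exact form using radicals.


Using the quadratic formula: x = (-b ± sqrt(b^2 - 4ac)) / (2a)
Here a = 2, b = -3, c = -10
Discriminant = b^2 - 4ac = (-3)^2 - 4(2)(-10) = 9 + 80 = 89
Since discriminant = 89 > 0, there are two real roots.
x = (3 ± sqrt(89)) / 4
Numerically: x ≈ 3.1085 or x ≈ -1.6085

x = (3 + sqrt(89)) / 4 or x = (3 - sqrt(89)) / 4


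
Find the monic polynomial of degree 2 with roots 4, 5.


A monic polynomial with roots 4, 5 is:
p(x) = (x - 4)(x - 5)
After multiplying by (x - 4): x - 4
After multiplying by (x - 5): x^2 - 9x + 20

x^2 - 9x + 20


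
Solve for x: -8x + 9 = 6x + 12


Starting with: -8x + 9 = 6x + 12
Move all x terms to left: (-8 - 6)x = 12 - 9
Simplify: -14x = 3
Divide both sides by -14: x = -3/14

x = -3/14


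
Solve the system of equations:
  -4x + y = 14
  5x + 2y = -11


Using Cramer's rule:
Determinant D = (-4)(2) - (5)(1) = -8 - 5 = -13
Dx = (14)(2) - (-11)(1) = 28 + 11 = 39
Dy = (-4)(-11) - (5)(14) = 44 - 70 = -26
x = Dx/D = 39/-13 = -3
y = Dy/D = -26/-13 = 2

x = -3, y = 2


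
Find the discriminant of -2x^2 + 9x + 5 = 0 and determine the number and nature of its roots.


For ax^2 + bx + c = 0, discriminant D = b^2 - 4ac
Here a = -2, b = 9, c = 5
D = (9)^2 - 4(-2)(5) = 81 + 40 = 121

D = 121 > 0 and is a perfect square (sqrt = 11)
The equation has 2 distinct real rational roots.

Discriminant = 121, 2 distinct real rational roots


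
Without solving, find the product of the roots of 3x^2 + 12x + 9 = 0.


By Vieta's formulas for ax^2 + bx + c = 0:
  Sum of roots = -b/a
  Product of roots = c/a

Here a = 3, b = 12, c = 9
Sum = -(12)/3 = -4
Product = 9/3 = 3

Product = 3


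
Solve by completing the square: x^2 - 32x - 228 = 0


Start: x^2 - 32x - 228 = 0
Move constant: x^2 - 32x = 228
Half of -32 is -16, squared is 256
Add 256 to both sides: x^2 - 32x + 256 = 484
(x - 16)^2 = 484
x - 16 = ±22
x = 16 + 22 = 38 or x = 16 - 22 = -6

x = -6, x = 38


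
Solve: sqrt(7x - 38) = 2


Square both sides: 7x - 38 = 2^2 = 4
7x = 4 + 38 = 42
x = 6
Check: sqrt(7*6 - 38) = sqrt(4) = 2 ✓

x = 6


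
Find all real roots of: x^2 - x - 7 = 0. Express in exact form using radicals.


Using the quadratic formula: x = (-b ± sqrt(b^2 - 4ac)) / (2a)
Here a = 1, b = -1, c = -7
Discriminant = b^2 - 4ac = (-1)^2 - 4(1)(-7) = 1 + 28 = 29
Since discriminant = 29 > 0, there are two real roots.
x = (1 ± sqrt(29)) / 2
Numerically: x ≈ 3.1926 or x ≈ -2.1926

x = (1 + sqrt(29)) / 2 or x = (1 - sqrt(29)) / 2
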